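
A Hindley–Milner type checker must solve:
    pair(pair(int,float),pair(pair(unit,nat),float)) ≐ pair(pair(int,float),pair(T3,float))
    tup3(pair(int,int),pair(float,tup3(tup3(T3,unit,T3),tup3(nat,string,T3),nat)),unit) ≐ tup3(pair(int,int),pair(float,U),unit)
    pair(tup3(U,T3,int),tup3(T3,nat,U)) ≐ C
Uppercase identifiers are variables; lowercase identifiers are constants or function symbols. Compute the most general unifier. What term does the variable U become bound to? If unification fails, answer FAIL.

Decompose pair/2: pair(int,float) ≐ pair(int,float),  pair(pair(unit,nat),float) ≐ pair(T3,float).
Delete trivial equation pair(int,float) ≐ pair(int,float).
Decompose pair/2: pair(unit,nat) ≐ T3,  float ≐ float.
Bind T3 := pair(unit,nat); substituting into the 2 remaining equations that mention T3 gives: tup3(pair(int,int),pair(float,tup3(tup3(pair(unit,nat),unit,pair(unit,nat)),tup3(nat,string,pair(unit,nat)),nat)),unit) ≐ tup3(pair(int,int),pair(float,U),unit),  pair(tup3(U,pair(unit,nat),int),tup3(pair(unit,nat),nat,U)) ≐ C.
Delete trivial equation float ≐ float.
Decompose tup3/3: pair(int,int) ≐ pair(int,int),  pair(float,tup3(tup3(pair(unit,nat),unit,pair(unit,nat)),tup3(nat,string,pair(unit,nat)),nat)) ≐ pair(float,U),  unit ≐ unit.
Delete trivial equation pair(int,int) ≐ pair(int,int).
Decompose pair/2: float ≐ float,  tup3(tup3(pair(unit,nat),unit,pair(unit,nat)),tup3(nat,string,pair(unit,nat)),nat) ≐ U.
Delete trivial equation float ≐ float.
Bind U := tup3(tup3(pair(unit,nat),unit,pair(unit,nat)),tup3(nat,string,pair(unit,nat)),nat); substituting into the one remaining equation that mentions U gives: pair(tup3(tup3(tup3(pair(unit,nat),unit,pair(unit,nat)),tup3(nat,string,pair(unit,nat)),nat),pair(unit,nat),int),tup3(pair(unit,nat),nat,tup3(tup3(pair(unit,nat),unit,pair(unit,nat)),tup3(nat,string,pair(unit,nat)),nat))) ≐ C.
Delete trivial equation unit ≐ unit.
Bind C := pair(tup3(tup3(tup3(pair(unit,nat),unit,pair(unit,nat)),tup3(nat,string,pair(unit,nat)),nat),pair(unit,nat),int),tup3(pair(unit,nat),nat,tup3(tup3(pair(unit,nat),unit,pair(unit,nat)),tup3(nat,string,pair(unit,nat)),nat))).
MGU = { T3 ↦ pair(unit,nat), U ↦ tup3(tup3(pair(unit,nat),unit,pair(unit,nat)),tup3(nat,string,pair(unit,nat)),nat), C ↦ pair(tup3(tup3(tup3(pair(unit,nat),unit,pair(unit,nat)),tup3(nat,string,pair(unit,nat)),nat),pair(unit,nat),int),tup3(pair(unit,nat),nat,tup3(tup3(pair(unit,nat),unit,pair(unit,nat)),tup3(nat,string,pair(unit,nat)),nat))) }, so U ↦ tup3(tup3(pair(unit,nat),unit,pair(unit,nat)),tup3(nat,string,pair(unit,nat)),nat).

tup3(tup3(pair(unit,nat),unit,pair(unit,nat)),tup3(nat,string,pair(unit,nat)),nat)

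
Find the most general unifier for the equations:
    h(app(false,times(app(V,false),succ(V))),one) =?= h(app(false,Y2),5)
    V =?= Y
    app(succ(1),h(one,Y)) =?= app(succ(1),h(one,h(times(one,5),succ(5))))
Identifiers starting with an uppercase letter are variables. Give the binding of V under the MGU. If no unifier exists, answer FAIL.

Decompose h/2: app(false,times(app(V,false),succ(V))) =?= app(false,Y2),  one =?= 5.
Decompose app/2: false =?= false,  times(app(V,false),succ(V)) =?= Y2.
Delete trivial equation false =?= false.
Bind Y2 := times(app(V,false),succ(V)); no other remaining equation mentions Y2.
Clash: constants one and 5 differ; no unifier exists.

FAIL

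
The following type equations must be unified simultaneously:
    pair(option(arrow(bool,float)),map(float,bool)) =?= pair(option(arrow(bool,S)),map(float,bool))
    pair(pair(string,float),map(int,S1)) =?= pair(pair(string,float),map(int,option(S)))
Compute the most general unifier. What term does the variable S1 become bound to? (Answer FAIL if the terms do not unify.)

option(float)

Decompose pair/2: option(arrow(bool,float)) =?= option(arrow(bool,S)),  map(float,bool) =?= map(float,bool).
Decompose option/1: arrow(bool,float) =?= arrow(bool,S).
Decompose arrow/2: bool =?= bool,  float =?= S.
Delete trivial equation bool =?= bool.
Bind S := float; substituting into the one remaining equation that mentions S gives: pair(pair(string,float),map(int,S1)) =?= pair(pair(string,float),map(int,option(float))).
Delete trivial equation map(float,bool) =?= map(float,bool).
Decompose pair/2: pair(string,float) =?= pair(string,float),  map(int,S1) =?= map(int,option(float)).
Delete trivial equation pair(string,float) =?= pair(string,float).
Decompose map/2: int =?= int,  S1 =?= option(float).
Delete trivial equation int =?= int.
Bind S1 := option(float).
MGU = { S ↦ float, S1 ↦ option(float) }, so S1 ↦ option(float).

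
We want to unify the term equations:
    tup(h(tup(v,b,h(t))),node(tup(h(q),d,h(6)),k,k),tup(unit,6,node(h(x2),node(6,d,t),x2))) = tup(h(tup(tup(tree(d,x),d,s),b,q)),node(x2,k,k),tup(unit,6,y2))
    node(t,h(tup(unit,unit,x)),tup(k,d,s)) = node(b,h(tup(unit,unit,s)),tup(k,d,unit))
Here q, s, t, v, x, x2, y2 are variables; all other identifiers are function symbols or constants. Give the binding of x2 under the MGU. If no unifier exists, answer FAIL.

tup(h(h(b)),d,h(6))

Decompose tup/3: h(tup(v,b,h(t))) = h(tup(tup(tree(d,x),d,s),b,q)),  node(tup(h(q),d,h(6)),k,k) = node(x2,k,k),  tup(unit,6,node(h(x2),node(6,d,t),x2)) = tup(unit,6,y2).
Decompose h/1: tup(v,b,h(t)) = tup(tup(tree(d,x),d,s),b,q).
Decompose tup/3: v = tup(tree(d,x),d,s),  b = b,  h(t) = q.
Bind v := tup(tree(d,x),d,s); no other remaining equation mentions v.
Delete trivial equation b = b.
Bind q := h(t); substituting into the one remaining equation that mentions q gives: node(tup(h(h(t)),d,h(6)),k,k) = node(x2,k,k).
Decompose node/3: tup(h(h(t)),d,h(6)) = x2,  k = k,  k = k.
Bind x2 := tup(h(h(t)),d,h(6)); substituting into the one remaining equation that mentions x2 gives: tup(unit,6,node(h(tup(h(h(t)),d,h(6))),node(6,d,t),tup(h(h(t)),d,h(6)))) = tup(unit,6,y2).
Delete trivial equation k = k.
Delete trivial equation k = k.
Decompose tup/3: unit = unit,  6 = 6,  node(h(tup(h(h(t)),d,h(6))),node(6,d,t),tup(h(h(t)),d,h(6))) = y2.
Delete trivial equation unit = unit.
Delete trivial equation 6 = 6.
Bind y2 := node(h(tup(h(h(t)),d,h(6))),node(6,d,t),tup(h(h(t)),d,h(6))); no other remaining equation mentions y2.
Decompose node/3: t = b,  h(tup(unit,unit,x)) = h(tup(unit,unit,s)),  tup(k,d,s) = tup(k,d,unit).
Bind t := b; no other remaining equation mentions t. Substituting into the earlier bindings gives q := h(b), x2 := tup(h(h(b)),d,h(6)), y2 := node(h(tup(h(h(b)),d,h(6))),node(6,d,b),tup(h(h(b)),d,h(6))).
Decompose h/1: tup(unit,unit,x) = tup(unit,unit,s).
Decompose tup/3: unit = unit,  unit = unit,  x = s.
Delete trivial equation unit = unit.
Delete trivial equation unit = unit.
Bind x := s; no other remaining equation mentions x. Substituting into the earlier binding gives v := tup(tree(d,s),d,s).
Decompose tup/3: k = k,  d = d,  s = unit.
Delete trivial equation k = k.
Delete trivial equation d = d.
Bind s := unit. Substituting into the earlier bindings gives v := tup(tree(d,unit),d,unit), x := unit.
MGU = { v ↦ tup(tree(d,unit),d,unit), q ↦ h(b), x2 ↦ tup(h(h(b)),d,h(6)), y2 ↦ node(h(tup(h(h(b)),d,h(6))),node(6,d,b),tup(h(h(b)),d,h(6))), t ↦ b, x ↦ unit, s ↦ unit }, so x2 ↦ tup(h(h(b)),d,h(6)).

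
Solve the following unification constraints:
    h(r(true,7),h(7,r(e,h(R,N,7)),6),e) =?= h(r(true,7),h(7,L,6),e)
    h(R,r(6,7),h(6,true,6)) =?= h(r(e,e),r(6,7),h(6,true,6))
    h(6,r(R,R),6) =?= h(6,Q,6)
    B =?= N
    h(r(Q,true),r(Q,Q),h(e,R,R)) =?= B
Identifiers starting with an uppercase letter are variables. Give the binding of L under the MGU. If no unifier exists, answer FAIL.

Decompose h/3: r(true,7) =?= r(true,7),  h(7,r(e,h(R,N,7)),6) =?= h(7,L,6),  e =?= e.
Delete trivial equation r(true,7) =?= r(true,7).
Decompose h/3: 7 =?= 7,  r(e,h(R,N,7)) =?= L,  6 =?= 6.
Delete trivial equation 7 =?= 7.
Bind L := r(e,h(R,N,7)); no other remaining equation mentions L.
Delete trivial equation 6 =?= 6.
Delete trivial equation e =?= e.
Decompose h/3: R =?= r(e,e),  r(6,7) =?= r(6,7),  h(6,true,6) =?= h(6,true,6).
Bind R := r(e,e); substituting into the 2 remaining equations that mention R gives: h(6,r(r(e,e),r(e,e)),6) =?= h(6,Q,6),  h(r(Q,true),r(Q,Q),h(e,r(e,e),r(e,e))) =?= B. Substituting into the earlier binding gives L := r(e,h(r(e,e),N,7)).
Delete trivial equation r(6,7) =?= r(6,7).
Delete trivial equation h(6,true,6) =?= h(6,true,6).
Decompose h/3: 6 =?= 6,  r(r(e,e),r(e,e)) =?= Q,  6 =?= 6.
Delete trivial equation 6 =?= 6.
Bind Q := r(r(e,e),r(e,e)); substituting into the one remaining equation that mentions Q gives: h(r(r(r(e,e),r(e,e)),true),r(r(r(e,e),r(e,e)),r(r(e,e),r(e,e))),h(e,r(e,e),r(e,e))) =?= B.
Delete trivial equation 6 =?= 6.
Bind B := N; substituting into the remaining equation gives: h(r(r(r(e,e),r(e,e)),true),r(r(r(e,e),r(e,e)),r(r(e,e),r(e,e))),h(e,r(e,e),r(e,e))) =?= N.
Bind N := h(r(r(r(e,e),r(e,e)),true),r(r(r(e,e),r(e,e)),r(r(e,e),r(e,e))),h(e,r(e,e),r(e,e))). Substituting into the earlier bindings gives L := r(e,h(r(e,e),h(r(r(r(e,e),r(e,e)),true),r(r(r(e,e),r(e,e)),r(r(e,e),r(e,e))),h(e,r(e,e),r(e,e))),7)), B := h(r(r(r(e,e),r(e,e)),true),r(r(r(e,e),r(e,e)),r(r(e,e),r(e,e))),h(e,r(e,e),r(e,e))).
MGU = { L ↦ r(e,h(r(e,e),h(r(r(r(e,e),r(e,e)),true),r(r(r(e,e),r(e,e)),r(r(e,e),r(e,e))),h(e,r(e,e),r(e,e))),7)), R ↦ r(e,e), Q ↦ r(r(e,e),r(e,e)), B ↦ h(r(r(r(e,e),r(e,e)),true),r(r(r(e,e),r(e,e)),r(r(e,e),r(e,e))),h(e,r(e,e),r(e,e))), N ↦ h(r(r(r(e,e),r(e,e)),true),r(r(r(e,e),r(e,e)),r(r(e,e),r(e,e))),h(e,r(e,e),r(e,e))) }, so L ↦ r(e,h(r(e,e),h(r(r(r(e,e),r(e,e)),true),r(r(r(e,e),r(e,e)),r(r(e,e),r(e,e))),h(e,r(e,e),r(e,e))),7)).

r(e,h(r(e,e),h(r(r(r(e,e),r(e,e)),true),r(r(r(e,e),r(e,e)),r(r(e,e),r(e,e))),h(e,r(e,e),r(e,e))),7))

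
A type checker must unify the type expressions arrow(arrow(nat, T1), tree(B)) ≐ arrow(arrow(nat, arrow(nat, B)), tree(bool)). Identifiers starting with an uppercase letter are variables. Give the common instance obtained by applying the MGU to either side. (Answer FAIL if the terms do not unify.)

arrow(arrow(nat, arrow(nat, bool)), tree(bool))

Decompose arrow/2: arrow(nat, T1) ≐ arrow(nat, arrow(nat, B)),  tree(B) ≐ tree(bool).
Decompose arrow/2: nat ≐ nat,  T1 ≐ arrow(nat, B).
Delete trivial equation nat ≐ nat.
Bind T1 := arrow(nat, B); no other remaining equation mentions T1.
Decompose tree/1: B ≐ bool.
Bind B := bool. Substituting into the earlier binding gives T1 := arrow(nat, bool).
Applying the MGU to either side gives arrow(arrow(nat, arrow(nat, bool)), tree(bool)).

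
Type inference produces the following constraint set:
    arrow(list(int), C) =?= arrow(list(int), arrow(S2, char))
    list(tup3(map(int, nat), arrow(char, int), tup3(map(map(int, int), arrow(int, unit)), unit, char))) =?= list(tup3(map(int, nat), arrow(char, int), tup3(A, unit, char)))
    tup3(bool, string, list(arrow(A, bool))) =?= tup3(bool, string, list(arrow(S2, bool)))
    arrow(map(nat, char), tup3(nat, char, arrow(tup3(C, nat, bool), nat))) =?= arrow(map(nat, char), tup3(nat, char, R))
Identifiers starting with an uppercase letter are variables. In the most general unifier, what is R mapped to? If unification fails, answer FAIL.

Decompose arrow/2: list(int) =?= list(int),  C =?= arrow(S2, char).
Delete trivial equation list(int) =?= list(int).
Bind C := arrow(S2, char); substituting into the one remaining equation that mentions C gives: arrow(map(nat, char), tup3(nat, char, arrow(tup3(arrow(S2, char), nat, bool), nat))) =?= arrow(map(nat, char), tup3(nat, char, R)).
Decompose list/1: tup3(map(int, nat), arrow(char, int), tup3(map(map(int, int), arrow(int, unit)), unit, char)) =?= tup3(map(int, nat), arrow(char, int), tup3(A, unit, char)).
Decompose tup3/3: map(int, nat) =?= map(int, nat),  arrow(char, int) =?= arrow(char, int),  tup3(map(map(int, int), arrow(int, unit)), unit, char) =?= tup3(A, unit, char).
Delete trivial equation map(int, nat) =?= map(int, nat).
Delete trivial equation arrow(char, int) =?= arrow(char, int).
Decompose tup3/3: map(map(int, int), arrow(int, unit)) =?= A,  unit =?= unit,  char =?= char.
Bind A := map(map(int, int), arrow(int, unit)); substituting into the one remaining equation that mentions A gives: tup3(bool, string, list(arrow(map(map(int, int), arrow(int, unit)), bool))) =?= tup3(bool, string, list(arrow(S2, bool))).
Delete trivial equation unit =?= unit.
Delete trivial equation char =?= char.
Decompose tup3/3: bool =?= bool,  string =?= string,  list(arrow(map(map(int, int), arrow(int, unit)), bool)) =?= list(arrow(S2, bool)).
Delete trivial equation bool =?= bool.
Delete trivial equation string =?= string.
Decompose list/1: arrow(map(map(int, int), arrow(int, unit)), bool) =?= arrow(S2, bool).
Decompose arrow/2: map(map(int, int), arrow(int, unit)) =?= S2,  bool =?= bool.
Bind S2 := map(map(int, int), arrow(int, unit)); substituting into the one remaining equation that mentions S2 gives: arrow(map(nat, char), tup3(nat, char, arrow(tup3(arrow(map(map(int, int), arrow(int, unit)), char), nat, bool), nat))) =?= arrow(map(nat, char), tup3(nat, char, R)). Substituting into the earlier binding gives C := arrow(map(map(int, int), arrow(int, unit)), char).
Delete trivial equation bool =?= bool.
Decompose arrow/2: map(nat, char) =?= map(nat, char),  tup3(nat, char, arrow(tup3(arrow(map(map(int, int), arrow(int, unit)), char), nat, bool), nat)) =?= tup3(nat, char, R).
Delete trivial equation map(nat, char) =?= map(nat, char).
Decompose tup3/3: nat =?= nat,  char =?= char,  arrow(tup3(arrow(map(map(int, int), arrow(int, unit)), char), nat, bool), nat) =?= R.
Delete trivial equation nat =?= nat.
Delete trivial equation char =?= char.
Bind R := arrow(tup3(arrow(map(map(int, int), arrow(int, unit)), char), nat, bool), nat).
MGU = { C := arrow(map(map(int, int), arrow(int, unit)), char), A := map(map(int, int), arrow(int, unit)), S2 := map(map(int, int), arrow(int, unit)), R := arrow(tup3(arrow(map(map(int, int), arrow(int, unit)), char), nat, bool), nat) }, so R := arrow(tup3(arrow(map(map(int, int), arrow(int, unit)), char), nat, bool), nat).

arrow(tup3(arrow(map(map(int, int), arrow(int, unit)), char), nat, bool), nat)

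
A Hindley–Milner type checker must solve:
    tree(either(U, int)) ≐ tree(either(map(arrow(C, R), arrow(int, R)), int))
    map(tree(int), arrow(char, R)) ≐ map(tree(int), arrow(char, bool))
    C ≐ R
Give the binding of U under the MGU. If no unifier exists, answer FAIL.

Decompose tree/1: either(U, int) ≐ either(map(arrow(C, R), arrow(int, R)), int).
Decompose either/2: U ≐ map(arrow(C, R), arrow(int, R)),  int ≐ int.
Bind U := map(arrow(C, R), arrow(int, R)); no other remaining equation mentions U.
Delete trivial equation int ≐ int.
Decompose map/2: tree(int) ≐ tree(int),  arrow(char, R) ≐ arrow(char, bool).
Delete trivial equation tree(int) ≐ tree(int).
Decompose arrow/2: char ≐ char,  R ≐ bool.
Delete trivial equation char ≐ char.
Bind R := bool; substituting into the remaining equation gives: C ≐ bool. Substituting into the earlier binding gives U := map(arrow(C, bool), arrow(int, bool)).
Bind C := bool. Substituting into the earlier binding gives U := map(arrow(bool, bool), arrow(int, bool)).
MGU = { U -> map(arrow(bool, bool), arrow(int, bool)), R -> bool, C -> bool }, so U -> map(arrow(bool, bool), arrow(int, bool)).

map(arrow(bool, bool), arrow(int, bool))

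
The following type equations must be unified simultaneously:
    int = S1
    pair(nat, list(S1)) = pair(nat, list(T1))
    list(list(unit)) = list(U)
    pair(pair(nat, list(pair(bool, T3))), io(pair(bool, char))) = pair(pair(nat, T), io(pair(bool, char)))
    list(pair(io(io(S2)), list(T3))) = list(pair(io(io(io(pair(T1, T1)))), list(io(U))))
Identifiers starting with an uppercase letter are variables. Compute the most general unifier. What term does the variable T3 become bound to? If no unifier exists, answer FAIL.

Bind S1 := int; substituting into the one remaining equation that mentions S1 gives: pair(nat, list(int)) = pair(nat, list(T1)).
Decompose pair/2: nat = nat,  list(int) = list(T1).
Delete trivial equation nat = nat.
Decompose list/1: int = T1.
Bind T1 := int; substituting into the one remaining equation that mentions T1 gives: list(pair(io(io(S2)), list(T3))) = list(pair(io(io(io(pair(int, int)))), list(io(U)))).
Decompose list/1: list(unit) = U.
Bind U := list(unit); substituting into the one remaining equation that mentions U gives: list(pair(io(io(S2)), list(T3))) = list(pair(io(io(io(pair(int, int)))), list(io(list(unit))))).
Decompose pair/2: pair(nat, list(pair(bool, T3))) = pair(nat, T),  io(pair(bool, char)) = io(pair(bool, char)).
Decompose pair/2: nat = nat,  list(pair(bool, T3)) = T.
Delete trivial equation nat = nat.
Bind T := list(pair(bool, T3)); no other remaining equation mentions T.
Delete trivial equation io(pair(bool, char)) = io(pair(bool, char)).
Decompose list/1: pair(io(io(S2)), list(T3)) = pair(io(io(io(pair(int, int)))), list(io(list(unit)))).
Decompose pair/2: io(io(S2)) = io(io(io(pair(int, int)))),  list(T3) = list(io(list(unit))).
Decompose io/1: io(S2) = io(io(pair(int, int))).
Decompose io/1: S2 = io(pair(int, int)).
Bind S2 := io(pair(int, int)); no other remaining equation mentions S2.
Decompose list/1: T3 = io(list(unit)).
Bind T3 := io(list(unit)). Substituting into the earlier binding gives T := list(pair(bool, io(list(unit)))).
MGU = { S1 ↦ int, T1 ↦ int, U ↦ list(unit), T ↦ list(pair(bool, io(list(unit)))), S2 ↦ io(pair(int, int)), T3 ↦ io(list(unit)) }, so T3 ↦ io(list(unit)).

io(list(unit))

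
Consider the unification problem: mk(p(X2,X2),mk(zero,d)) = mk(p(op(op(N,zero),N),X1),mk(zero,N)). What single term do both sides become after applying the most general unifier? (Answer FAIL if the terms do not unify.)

mk(p(op(op(d,zero),d),op(op(d,zero),d)),mk(zero,d))

Decompose mk/2: p(X2,X2) = p(op(op(N,zero),N),X1),  mk(zero,d) = mk(zero,N).
Decompose p/2: X2 = op(op(N,zero),N),  X2 = X1.
Bind X2 := op(op(N,zero),N); substituting into the one remaining equation that mentions X2 gives: op(op(N,zero),N) = X1.
Bind X1 := op(op(N,zero),N); no other remaining equation mentions X1.
Decompose mk/2: zero = zero,  d = N.
Delete trivial equation zero = zero.
Bind N := d. Substituting into the earlier bindings gives X2 := op(op(d,zero),d), X1 := op(op(d,zero),d).
Applying the MGU to either side gives mk(p(op(op(d,zero),d),op(op(d,zero),d)),mk(zero,d)).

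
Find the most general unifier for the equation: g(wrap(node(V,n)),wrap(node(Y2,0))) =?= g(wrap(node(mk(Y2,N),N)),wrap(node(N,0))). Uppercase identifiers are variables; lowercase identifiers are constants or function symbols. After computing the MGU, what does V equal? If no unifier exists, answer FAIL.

Decompose g/2: wrap(node(V,n)) =?= wrap(node(mk(Y2,N),N)),  wrap(node(Y2,0)) =?= wrap(node(N,0)).
Decompose wrap/1: node(V,n) =?= node(mk(Y2,N),N).
Decompose node/2: V =?= mk(Y2,N),  n =?= N.
Bind V := mk(Y2,N); no other remaining equation mentions V.
Bind N := n; substituting into the remaining equation gives: wrap(node(Y2,0)) =?= wrap(node(n,0)). Substituting into the earlier binding gives V := mk(Y2,n).
Decompose wrap/1: node(Y2,0) =?= node(n,0).
Decompose node/2: Y2 =?= n,  0 =?= 0.
Bind Y2 := n; no other remaining equation mentions Y2. Substituting into the earlier binding gives V := mk(n,n).
Delete trivial equation 0 =?= 0.
MGU = { V := mk(n,n), N := n, Y2 := n }, so V := mk(n,n).

mk(n,n)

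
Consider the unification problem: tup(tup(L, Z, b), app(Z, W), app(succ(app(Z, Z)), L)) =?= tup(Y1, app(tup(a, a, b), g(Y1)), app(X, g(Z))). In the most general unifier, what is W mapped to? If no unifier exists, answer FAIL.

g(tup(g(tup(a, a, b)), tup(a, a, b), b))

Decompose tup/3: tup(L, Z, b) =?= Y1,  app(Z, W) =?= app(tup(a, a, b), g(Y1)),  app(succ(app(Z, Z)), L) =?= app(X, g(Z)).
Bind Y1 := tup(L, Z, b); substituting into the one remaining equation that mentions Y1 gives: app(Z, W) =?= app(tup(a, a, b), g(tup(L, Z, b))).
Decompose app/2: Z =?= tup(a, a, b),  W =?= g(tup(L, Z, b)).
Bind Z := tup(a, a, b); substituting into the remaining equations gives: W =?= g(tup(L, tup(a, a, b), b)),  app(succ(app(tup(a, a, b), tup(a, a, b))), L) =?= app(X, g(tup(a, a, b))). Substituting into the earlier binding gives Y1 := tup(L, tup(a, a, b), b).
Bind W := g(tup(L, tup(a, a, b), b)); no other remaining equation mentions W.
Decompose app/2: succ(app(tup(a, a, b), tup(a, a, b))) =?= X,  L =?= g(tup(a, a, b)).
Bind X := succ(app(tup(a, a, b), tup(a, a, b))); no other remaining equation mentions X.
Bind L := g(tup(a, a, b)). Substituting into the earlier bindings gives Y1 := tup(g(tup(a, a, b)), tup(a, a, b), b), W := g(tup(g(tup(a, a, b)), tup(a, a, b), b)).
MGU = { Y1 -> tup(g(tup(a, a, b)), tup(a, a, b), b), Z -> tup(a, a, b), W -> g(tup(g(tup(a, a, b)), tup(a, a, b), b)), X -> succ(app(tup(a, a, b), tup(a, a, b))), L -> g(tup(a, a, b)) }, so W -> g(tup(g(tup(a, a, b)), tup(a, a, b), b)).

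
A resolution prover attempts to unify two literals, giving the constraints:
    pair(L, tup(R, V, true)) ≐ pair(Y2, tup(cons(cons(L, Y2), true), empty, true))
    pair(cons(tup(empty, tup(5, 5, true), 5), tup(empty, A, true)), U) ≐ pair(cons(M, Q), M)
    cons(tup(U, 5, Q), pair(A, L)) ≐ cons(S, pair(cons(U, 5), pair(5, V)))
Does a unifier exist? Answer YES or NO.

YES

Decompose pair/2: L ≐ Y2,  tup(R, V, true) ≐ tup(cons(cons(L, Y2), true), empty, true).
Bind L := Y2; substituting into the 2 remaining equations that mention L gives: tup(R, V, true) ≐ tup(cons(cons(Y2, Y2), true), empty, true),  cons(tup(U, 5, Q), pair(A, Y2)) ≐ cons(S, pair(cons(U, 5), pair(5, V))).
Decompose tup/3: R ≐ cons(cons(Y2, Y2), true),  V ≐ empty,  true ≐ true.
Bind R := cons(cons(Y2, Y2), true); no other remaining equation mentions R.
Bind V := empty; substituting into the one remaining equation that mentions V gives: cons(tup(U, 5, Q), pair(A, Y2)) ≐ cons(S, pair(cons(U, 5), pair(5, empty))).
Delete trivial equation true ≐ true.
Decompose pair/2: cons(tup(empty, tup(5, 5, true), 5), tup(empty, A, true)) ≐ cons(M, Q),  U ≐ M.
Decompose cons/2: tup(empty, tup(5, 5, true), 5) ≐ M,  tup(empty, A, true) ≐ Q.
Bind M := tup(empty, tup(5, 5, true), 5); substituting into the one remaining equation that mentions M gives: U ≐ tup(empty, tup(5, 5, true), 5).
Bind Q := tup(empty, A, true); substituting into the one remaining equation that mentions Q gives: cons(tup(U, 5, tup(empty, A, true)), pair(A, Y2)) ≐ cons(S, pair(cons(U, 5), pair(5, empty))).
Bind U := tup(empty, tup(5, 5, true), 5); substituting into the remaining equation gives: cons(tup(tup(empty, tup(5, 5, true), 5), 5, tup(empty, A, true)), pair(A, Y2)) ≐ cons(S, pair(cons(tup(empty, tup(5, 5, true), 5), 5), pair(5, empty))).
Decompose cons/2: tup(tup(empty, tup(5, 5, true), 5), 5, tup(empty, A, true)) ≐ S,  pair(A, Y2) ≐ pair(cons(tup(empty, tup(5, 5, true), 5), 5), pair(5, empty)).
Bind S := tup(tup(empty, tup(5, 5, true), 5), 5, tup(empty, A, true)); no other remaining equation mentions S.
Decompose pair/2: A ≐ cons(tup(empty, tup(5, 5, true), 5), 5),  Y2 ≐ pair(5, empty).
Bind A := cons(tup(empty, tup(5, 5, true), 5), 5); no other remaining equation mentions A. Substituting into the earlier bindings gives Q := tup(empty, cons(tup(empty, tup(5, 5, true), 5), 5), true), S := tup(tup(empty, tup(5, 5, true), 5), 5, tup(empty, cons(tup(empty, tup(5, 5, true), 5), 5), true)).
Bind Y2 := pair(5, empty). Substituting into the earlier bindings gives L := pair(5, empty), R := cons(cons(pair(5, empty), pair(5, empty)), true).
No equations remain and no clash or occurs-check failure arose, so a unifier exists.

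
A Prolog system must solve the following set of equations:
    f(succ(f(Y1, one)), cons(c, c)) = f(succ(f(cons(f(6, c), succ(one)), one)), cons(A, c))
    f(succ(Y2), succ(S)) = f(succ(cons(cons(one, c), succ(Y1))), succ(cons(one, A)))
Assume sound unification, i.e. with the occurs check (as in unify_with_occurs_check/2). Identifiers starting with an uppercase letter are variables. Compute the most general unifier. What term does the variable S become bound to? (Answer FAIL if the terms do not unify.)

Decompose f/2: succ(f(Y1, one)) = succ(f(cons(f(6, c), succ(one)), one)),  cons(c, c) = cons(A, c).
Decompose succ/1: f(Y1, one) = f(cons(f(6, c), succ(one)), one).
Decompose f/2: Y1 = cons(f(6, c), succ(one)),  one = one.
Bind Y1 := cons(f(6, c), succ(one)); substituting into the one remaining equation that mentions Y1 gives: f(succ(Y2), succ(S)) = f(succ(cons(cons(one, c), succ(cons(f(6, c), succ(one))))), succ(cons(one, A))).
Delete trivial equation one = one.
Decompose cons/2: c = A,  c = c.
Bind A := c; substituting into the one remaining equation that mentions A gives: f(succ(Y2), succ(S)) = f(succ(cons(cons(one, c), succ(cons(f(6, c), succ(one))))), succ(cons(one, c))).
Delete trivial equation c = c.
Decompose f/2: succ(Y2) = succ(cons(cons(one, c), succ(cons(f(6, c), succ(one))))),  succ(S) = succ(cons(one, c)).
Decompose succ/1: Y2 = cons(cons(one, c), succ(cons(f(6, c), succ(one)))).
Bind Y2 := cons(cons(one, c), succ(cons(f(6, c), succ(one)))); no other remaining equation mentions Y2.
Decompose succ/1: S = cons(one, c).
Bind S := cons(one, c).
MGU = { Y1 = cons(f(6, c), succ(one)), A = c, Y2 = cons(cons(one, c), succ(cons(f(6, c), succ(one)))), S = cons(one, c) }, so S = cons(one, c).

cons(one, c)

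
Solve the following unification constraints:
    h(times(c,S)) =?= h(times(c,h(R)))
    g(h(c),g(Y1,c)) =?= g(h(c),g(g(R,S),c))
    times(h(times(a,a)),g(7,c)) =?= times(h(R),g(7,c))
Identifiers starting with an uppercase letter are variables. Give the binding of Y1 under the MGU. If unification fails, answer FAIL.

Decompose h/1: times(c,S) =?= times(c,h(R)).
Decompose times/2: c =?= c,  S =?= h(R).
Delete trivial equation c =?= c.
Bind S := h(R); substituting into the one remaining equation that mentions S gives: g(h(c),g(Y1,c)) =?= g(h(c),g(g(R,h(R)),c)).
Decompose g/2: h(c) =?= h(c),  g(Y1,c) =?= g(g(R,h(R)),c).
Delete trivial equation h(c) =?= h(c).
Decompose g/2: Y1 =?= g(R,h(R)),  c =?= c.
Bind Y1 := g(R,h(R)); no other remaining equation mentions Y1.
Delete trivial equation c =?= c.
Decompose times/2: h(times(a,a)) =?= h(R),  g(7,c) =?= g(7,c).
Decompose h/1: times(a,a) =?= R.
Bind R := times(a,a); no other remaining equation mentions R. Substituting into the earlier bindings gives S := h(times(a,a)), Y1 := g(times(a,a),h(times(a,a))).
Delete trivial equation g(7,c) =?= g(7,c).
MGU = { S ↦ h(times(a,a)), Y1 ↦ g(times(a,a),h(times(a,a))), R ↦ times(a,a) }, so Y1 ↦ g(times(a,a),h(times(a,a))).

g(times(a,a),h(times(a,a)))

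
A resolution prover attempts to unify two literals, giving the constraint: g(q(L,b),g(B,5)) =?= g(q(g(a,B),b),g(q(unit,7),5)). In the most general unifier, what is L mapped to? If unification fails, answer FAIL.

g(a,q(unit,7))

Decompose g/2: q(L,b) =?= q(g(a,B),b),  g(B,5) =?= g(q(unit,7),5).
Decompose q/2: L =?= g(a,B),  b =?= b.
Bind L := g(a,B); no other remaining equation mentions L.
Delete trivial equation b =?= b.
Decompose g/2: B =?= q(unit,7),  5 =?= 5.
Bind B := q(unit,7); no other remaining equation mentions B. Substituting into the earlier binding gives L := g(a,q(unit,7)).
Delete trivial equation 5 =?= 5.
MGU = { L -> g(a,q(unit,7)), B -> q(unit,7) }, so L -> g(a,q(unit,7)).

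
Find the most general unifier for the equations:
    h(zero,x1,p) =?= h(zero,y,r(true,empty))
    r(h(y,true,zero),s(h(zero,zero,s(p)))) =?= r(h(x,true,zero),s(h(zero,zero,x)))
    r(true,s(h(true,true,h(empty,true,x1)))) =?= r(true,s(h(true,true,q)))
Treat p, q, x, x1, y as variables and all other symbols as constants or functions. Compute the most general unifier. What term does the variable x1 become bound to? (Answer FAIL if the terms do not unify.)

s(r(true,empty))

Decompose h/3: zero =?= zero,  x1 =?= y,  p =?= r(true,empty).
Delete trivial equation zero =?= zero.
Bind x1 := y; substituting into the one remaining equation that mentions x1 gives: r(true,s(h(true,true,h(empty,true,y)))) =?= r(true,s(h(true,true,q))).
Bind p := r(true,empty); substituting into the one remaining equation that mentions p gives: r(h(y,true,zero),s(h(zero,zero,s(r(true,empty))))) =?= r(h(x,true,zero),s(h(zero,zero,x))).
Decompose r/2: h(y,true,zero) =?= h(x,true,zero),  s(h(zero,zero,s(r(true,empty)))) =?= s(h(zero,zero,x)).
Decompose h/3: y =?= x,  true =?= true,  zero =?= zero.
Bind y := x; substituting into the one remaining equation that mentions y gives: r(true,s(h(true,true,h(empty,true,x)))) =?= r(true,s(h(true,true,q))). Substituting into the earlier binding gives x1 := x.
Delete trivial equation true =?= true.
Delete trivial equation zero =?= zero.
Decompose s/1: h(zero,zero,s(r(true,empty))) =?= h(zero,zero,x).
Decompose h/3: zero =?= zero,  zero =?= zero,  s(r(true,empty)) =?= x.
Delete trivial equation zero =?= zero.
Delete trivial equation zero =?= zero.
Bind x := s(r(true,empty)); substituting into the remaining equation gives: r(true,s(h(true,true,h(empty,true,s(r(true,empty)))))) =?= r(true,s(h(true,true,q))). Substituting into the earlier bindings gives x1 := s(r(true,empty)), y := s(r(true,empty)).
Decompose r/2: true =?= true,  s(h(true,true,h(empty,true,s(r(true,empty))))) =?= s(h(true,true,q)).
Delete trivial equation true =?= true.
Decompose s/1: h(true,true,h(empty,true,s(r(true,empty)))) =?= h(true,true,q).
Decompose h/3: true =?= true,  true =?= true,  h(empty,true,s(r(true,empty))) =?= q.
Delete trivial equation true =?= true.
Delete trivial equation true =?= true.
Bind q := h(empty,true,s(r(true,empty))).
MGU = { x1 := s(r(true,empty)), p := r(true,empty), y := s(r(true,empty)), x := s(r(true,empty)), q := h(empty,true,s(r(true,empty))) }, so x1 := s(r(true,empty)).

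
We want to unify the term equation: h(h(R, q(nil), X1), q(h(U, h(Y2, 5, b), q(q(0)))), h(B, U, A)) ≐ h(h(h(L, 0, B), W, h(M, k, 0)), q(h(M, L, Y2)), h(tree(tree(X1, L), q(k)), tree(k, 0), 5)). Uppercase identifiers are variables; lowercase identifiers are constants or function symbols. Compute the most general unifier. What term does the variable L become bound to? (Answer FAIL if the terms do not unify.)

h(q(q(0)), 5, b)

Decompose h/3: h(R, q(nil), X1) ≐ h(h(L, 0, B), W, h(M, k, 0)),  q(h(U, h(Y2, 5, b), q(q(0)))) ≐ q(h(M, L, Y2)),  h(B, U, A) ≐ h(tree(tree(X1, L), q(k)), tree(k, 0), 5).
Decompose h/3: R ≐ h(L, 0, B),  q(nil) ≐ W,  X1 ≐ h(M, k, 0).
Bind R := h(L, 0, B); no other remaining equation mentions R.
Bind W := q(nil); no other remaining equation mentions W.
Bind X1 := h(M, k, 0); substituting into the one remaining equation that mentions X1 gives: h(B, U, A) ≐ h(tree(tree(h(M, k, 0), L), q(k)), tree(k, 0), 5).
Decompose q/1: h(U, h(Y2, 5, b), q(q(0))) ≐ h(M, L, Y2).
Decompose h/3: U ≐ M,  h(Y2, 5, b) ≐ L,  q(q(0)) ≐ Y2.
Bind U := M; substituting into the one remaining equation that mentions U gives: h(B, M, A) ≐ h(tree(tree(h(M, k, 0), L), q(k)), tree(k, 0), 5).
Bind L := h(Y2, 5, b); substituting into the one remaining equation that mentions L gives: h(B, M, A) ≐ h(tree(tree(h(M, k, 0), h(Y2, 5, b)), q(k)), tree(k, 0), 5). Substituting into the earlier binding gives R := h(h(Y2, 5, b), 0, B).
Bind Y2 := q(q(0)); substituting into the remaining equation gives: h(B, M, A) ≐ h(tree(tree(h(M, k, 0), h(q(q(0)), 5, b)), q(k)), tree(k, 0), 5). Substituting into the earlier bindings gives R := h(h(q(q(0)), 5, b), 0, B), L := h(q(q(0)), 5, b).
Decompose h/3: B ≐ tree(tree(h(M, k, 0), h(q(q(0)), 5, b)), q(k)),  M ≐ tree(k, 0),  A ≐ 5.
Bind B := tree(tree(h(M, k, 0), h(q(q(0)), 5, b)), q(k)); no other remaining equation mentions B. Substituting into the earlier binding gives R := h(h(q(q(0)), 5, b), 0, tree(tree(h(M, k, 0), h(q(q(0)), 5, b)), q(k))).
Bind M := tree(k, 0); no other remaining equation mentions M. Substituting into the earlier bindings gives R := h(h(q(q(0)), 5, b), 0, tree(tree(h(tree(k, 0), k, 0), h(q(q(0)), 5, b)), q(k))), X1 := h(tree(k, 0), k, 0), U := tree(k, 0), B := tree(tree(h(tree(k, 0), k, 0), h(q(q(0)), 5, b)), q(k)).
Bind A := 5.
MGU = { R -> h(h(q(q(0)), 5, b), 0, tree(tree(h(tree(k, 0), k, 0), h(q(q(0)), 5, b)), q(k))), W -> q(nil), X1 -> h(tree(k, 0), k, 0), U -> tree(k, 0), L -> h(q(q(0)), 5, b), Y2 -> q(q(0)), B -> tree(tree(h(tree(k, 0), k, 0), h(q(q(0)), 5, b)), q(k)), M -> tree(k, 0), A -> 5 }, so L -> h(q(q(0)), 5, b).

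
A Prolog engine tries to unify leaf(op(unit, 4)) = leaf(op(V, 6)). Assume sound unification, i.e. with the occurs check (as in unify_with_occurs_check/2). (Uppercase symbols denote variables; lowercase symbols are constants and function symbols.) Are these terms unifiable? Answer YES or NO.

NO

Decompose leaf/1: op(unit, 4) = op(V, 6).
Decompose op/2: unit = V,  4 = 6.
Bind V := unit; no other remaining equation mentions V.
Clash: constants 4 and 6 differ; no unifier exists.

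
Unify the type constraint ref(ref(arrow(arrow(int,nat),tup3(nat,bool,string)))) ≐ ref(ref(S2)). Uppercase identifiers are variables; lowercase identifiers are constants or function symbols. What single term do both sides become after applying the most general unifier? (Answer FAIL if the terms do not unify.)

ref(ref(arrow(arrow(int,nat),tup3(nat,bool,string))))

Decompose ref/1: ref(arrow(arrow(int,nat),tup3(nat,bool,string))) ≐ ref(S2).
Decompose ref/1: arrow(arrow(int,nat),tup3(nat,bool,string)) ≐ S2.
Bind S2 := arrow(arrow(int,nat),tup3(nat,bool,string)).
Applying the MGU to either side gives ref(ref(arrow(arrow(int,nat),tup3(nat,bool,string)))).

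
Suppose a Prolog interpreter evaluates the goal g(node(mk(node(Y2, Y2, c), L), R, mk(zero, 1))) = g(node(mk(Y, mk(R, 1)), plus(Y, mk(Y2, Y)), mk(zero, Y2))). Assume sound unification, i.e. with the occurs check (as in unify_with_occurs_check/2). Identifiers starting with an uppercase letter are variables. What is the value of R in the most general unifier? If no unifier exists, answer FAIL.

plus(node(1, 1, c), mk(1, node(1, 1, c)))

Decompose g/1: node(mk(node(Y2, Y2, c), L), R, mk(zero, 1)) = node(mk(Y, mk(R, 1)), plus(Y, mk(Y2, Y)), mk(zero, Y2)).
Decompose node/3: mk(node(Y2, Y2, c), L) = mk(Y, mk(R, 1)),  R = plus(Y, mk(Y2, Y)),  mk(zero, 1) = mk(zero, Y2).
Decompose mk/2: node(Y2, Y2, c) = Y,  L = mk(R, 1).
Bind Y := node(Y2, Y2, c); substituting into the one remaining equation that mentions Y gives: R = plus(node(Y2, Y2, c), mk(Y2, node(Y2, Y2, c))).
Bind L := mk(R, 1); no other remaining equation mentions L.
Bind R := plus(node(Y2, Y2, c), mk(Y2, node(Y2, Y2, c))); no other remaining equation mentions R. Substituting into the earlier binding gives L := mk(plus(node(Y2, Y2, c), mk(Y2, node(Y2, Y2, c))), 1).
Decompose mk/2: zero = zero,  1 = Y2.
Delete trivial equation zero = zero.
Bind Y2 := 1. Substituting into the earlier bindings gives Y := node(1, 1, c), L := mk(plus(node(1, 1, c), mk(1, node(1, 1, c))), 1), R := plus(node(1, 1, c), mk(1, node(1, 1, c))).
MGU = { Y -> node(1, 1, c), L -> mk(plus(node(1, 1, c), mk(1, node(1, 1, c))), 1), R -> plus(node(1, 1, c), mk(1, node(1, 1, c))), Y2 -> 1 }, so R -> plus(node(1, 1, c), mk(1, node(1, 1, c))).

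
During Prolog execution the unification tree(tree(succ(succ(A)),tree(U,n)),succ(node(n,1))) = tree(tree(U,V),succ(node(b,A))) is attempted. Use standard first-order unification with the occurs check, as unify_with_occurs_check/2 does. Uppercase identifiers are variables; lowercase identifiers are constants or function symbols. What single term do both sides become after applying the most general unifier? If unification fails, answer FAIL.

FAIL

Decompose tree/2: tree(succ(succ(A)),tree(U,n)) = tree(U,V),  succ(node(n,1)) = succ(node(b,A)).
Decompose tree/2: succ(succ(A)) = U,  tree(U,n) = V.
Bind U := succ(succ(A)); substituting into the one remaining equation that mentions U gives: tree(succ(succ(A)),n) = V.
Bind V := tree(succ(succ(A)),n); no other remaining equation mentions V.
Decompose succ/1: node(n,1) = node(b,A).
Decompose node/2: n = b,  1 = A.
Clash: constants n and b differ; no unifier exists.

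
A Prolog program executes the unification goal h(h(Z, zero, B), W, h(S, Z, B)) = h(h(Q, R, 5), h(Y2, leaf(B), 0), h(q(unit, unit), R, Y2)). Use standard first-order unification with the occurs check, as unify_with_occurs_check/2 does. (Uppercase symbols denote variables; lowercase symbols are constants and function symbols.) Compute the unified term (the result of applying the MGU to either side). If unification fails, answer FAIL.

Decompose h/3: h(Z, zero, B) = h(Q, R, 5),  W = h(Y2, leaf(B), 0),  h(S, Z, B) = h(q(unit, unit), R, Y2).
Decompose h/3: Z = Q,  zero = R,  B = 5.
Bind Z := Q; substituting into the one remaining equation that mentions Z gives: h(S, Q, B) = h(q(unit, unit), R, Y2).
Bind R := zero; substituting into the one remaining equation that mentions R gives: h(S, Q, B) = h(q(unit, unit), zero, Y2).
Bind B := 5; substituting into the remaining equations gives: W = h(Y2, leaf(5), 0),  h(S, Q, 5) = h(q(unit, unit), zero, Y2).
Bind W := h(Y2, leaf(5), 0); no other remaining equation mentions W.
Decompose h/3: S = q(unit, unit),  Q = zero,  5 = Y2.
Bind S := q(unit, unit); no other remaining equation mentions S.
Bind Q := zero; no other remaining equation mentions Q. Substituting into the earlier binding gives Z := zero.
Bind Y2 := 5. Substituting into the earlier binding gives W := h(5, leaf(5), 0).
Applying the MGU to either side gives h(h(zero, zero, 5), h(5, leaf(5), 0), h(q(unit, unit), zero, 5)).

h(h(zero, zero, 5), h(5, leaf(5), 0), h(q(unit, unit), zero, 5))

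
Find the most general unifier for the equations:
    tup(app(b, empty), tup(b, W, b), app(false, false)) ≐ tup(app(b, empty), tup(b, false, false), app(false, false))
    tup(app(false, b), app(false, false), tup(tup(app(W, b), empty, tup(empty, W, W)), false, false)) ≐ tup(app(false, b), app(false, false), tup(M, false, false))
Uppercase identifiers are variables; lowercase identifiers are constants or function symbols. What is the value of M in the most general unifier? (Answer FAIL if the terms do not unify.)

Decompose tup/3: app(b, empty) ≐ app(b, empty),  tup(b, W, b) ≐ tup(b, false, false),  app(false, false) ≐ app(false, false).
Delete trivial equation app(b, empty) ≐ app(b, empty).
Decompose tup/3: b ≐ b,  W ≐ false,  b ≐ false.
Delete trivial equation b ≐ b.
Bind W := false; substituting into the one remaining equation that mentions W gives: tup(app(false, b), app(false, false), tup(tup(app(false, b), empty, tup(empty, false, false)), false, false)) ≐ tup(app(false, b), app(false, false), tup(M, false, false)).
Clash: constants b and false differ; no unifier exists.

FAIL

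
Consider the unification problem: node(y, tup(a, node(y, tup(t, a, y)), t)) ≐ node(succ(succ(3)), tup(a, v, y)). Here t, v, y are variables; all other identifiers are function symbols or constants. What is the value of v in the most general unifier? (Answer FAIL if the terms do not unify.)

node(succ(succ(3)), tup(succ(succ(3)), a, succ(succ(3))))

Decompose node/2: y ≐ succ(succ(3)),  tup(a, node(y, tup(t, a, y)), t) ≐ tup(a, v, y).
Bind y := succ(succ(3)); substituting into the remaining equation gives: tup(a, node(succ(succ(3)), tup(t, a, succ(succ(3)))), t) ≐ tup(a, v, succ(succ(3))).
Decompose tup/3: a ≐ a,  node(succ(succ(3)), tup(t, a, succ(succ(3)))) ≐ v,  t ≐ succ(succ(3)).
Delete trivial equation a ≐ a.
Bind v := node(succ(succ(3)), tup(t, a, succ(succ(3)))); no other remaining equation mentions v.
Bind t := succ(succ(3)). Substituting into the earlier binding gives v := node(succ(succ(3)), tup(succ(succ(3)), a, succ(succ(3)))).
MGU = { y := succ(succ(3)), v := node(succ(succ(3)), tup(succ(succ(3)), a, succ(succ(3)))), t := succ(succ(3)) }, so v := node(succ(succ(3)), tup(succ(succ(3)), a, succ(succ(3)))).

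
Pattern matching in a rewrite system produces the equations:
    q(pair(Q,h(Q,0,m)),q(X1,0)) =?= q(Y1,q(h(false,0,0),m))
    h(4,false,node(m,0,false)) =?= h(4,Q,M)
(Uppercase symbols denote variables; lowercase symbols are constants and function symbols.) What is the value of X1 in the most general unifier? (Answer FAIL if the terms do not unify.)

Decompose q/2: pair(Q,h(Q,0,m)) =?= Y1,  q(X1,0) =?= q(h(false,0,0),m).
Bind Y1 := pair(Q,h(Q,0,m)); no other remaining equation mentions Y1.
Decompose q/2: X1 =?= h(false,0,0),  0 =?= m.
Bind X1 := h(false,0,0); no other remaining equation mentions X1.
Clash: constants 0 and m differ; no unifier exists.

FAIL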